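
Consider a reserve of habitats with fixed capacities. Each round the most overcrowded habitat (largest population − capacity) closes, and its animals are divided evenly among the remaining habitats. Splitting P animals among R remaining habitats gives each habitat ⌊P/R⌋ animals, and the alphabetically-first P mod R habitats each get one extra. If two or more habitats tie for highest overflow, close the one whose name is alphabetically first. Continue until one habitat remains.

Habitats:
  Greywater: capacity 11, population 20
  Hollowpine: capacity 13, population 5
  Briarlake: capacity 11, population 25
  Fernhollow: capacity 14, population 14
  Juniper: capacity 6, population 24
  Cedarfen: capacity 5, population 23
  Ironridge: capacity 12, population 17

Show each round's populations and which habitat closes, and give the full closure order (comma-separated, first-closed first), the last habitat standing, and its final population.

Closure order: Cedarfen, Juniper, Briarlake, Greywater, Ironridge, Fernhollow
Last habitat: Hollowpine with 128 animals

Round 1: Briarlake=25 Cedarfen=23 Fernhollow=14 Greywater=20 Hollowpine=5 Ironridge=17 Juniper=24 → close Cedarfen (overflow 18)
  23÷6 = 3 each, +1 to first 5
Round 2: Briarlake=29 Fernhollow=18 Greywater=24 Hollowpine=9 Ironridge=21 Juniper=27 → close Juniper (overflow 21)
  27÷5 = 5 each, +1 to first 2
Round 3: Briarlake=35 Fernhollow=24 Greywater=29 Hollowpine=14 Ironridge=26 → close Briarlake (overflow 24)
  35÷4 = 8 each, +1 to first 3
Round 4: Fernhollow=33 Greywater=38 Hollowpine=23 Ironridge=34 → close Greywater (overflow 27)
  38÷3 = 12 each, +1 to first 2
Round 5: Fernhollow=46 Hollowpine=36 Ironridge=46 → close Ironridge (overflow 34)
  46÷2 = 23 each, +1 to first 0
Round 6: Fernhollow=69 Hollowpine=59 → close Fernhollow (overflow 55)
  69÷1 = 69 each, +1 to first 0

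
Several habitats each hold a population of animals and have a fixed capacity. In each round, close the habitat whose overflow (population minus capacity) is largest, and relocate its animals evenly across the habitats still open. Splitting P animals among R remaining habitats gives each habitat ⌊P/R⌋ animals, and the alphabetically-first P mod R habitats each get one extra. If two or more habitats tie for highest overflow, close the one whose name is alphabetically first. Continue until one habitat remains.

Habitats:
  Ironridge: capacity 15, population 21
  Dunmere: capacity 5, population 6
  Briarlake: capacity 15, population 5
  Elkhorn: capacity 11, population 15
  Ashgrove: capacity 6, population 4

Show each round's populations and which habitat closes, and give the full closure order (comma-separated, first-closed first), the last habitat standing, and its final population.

Closure order: Ironridge, Elkhorn, Dunmere, Ashgrove
Last habitat: Briarlake with 51 animals

Round 1: Ashgrove=4 Briarlake=5 Dunmere=6 Elkhorn=15 Ironridge=21 → close Ironridge (overflow 6)
  21÷4 = 5 each, +1 to first 1
Round 2: Ashgrove=10 Briarlake=10 Dunmere=11 Elkhorn=20 → close Elkhorn (overflow 9)
  20÷3 = 6 each, +1 to first 2
Round 3: Ashgrove=17 Briarlake=17 Dunmere=17 → close Dunmere (overflow 12)
  17÷2 = 8 each, +1 to first 1
Round 4: Ashgrove=26 Briarlake=25 → close Ashgrove (overflow 20)
  26÷1 = 26 each, +1 to first 0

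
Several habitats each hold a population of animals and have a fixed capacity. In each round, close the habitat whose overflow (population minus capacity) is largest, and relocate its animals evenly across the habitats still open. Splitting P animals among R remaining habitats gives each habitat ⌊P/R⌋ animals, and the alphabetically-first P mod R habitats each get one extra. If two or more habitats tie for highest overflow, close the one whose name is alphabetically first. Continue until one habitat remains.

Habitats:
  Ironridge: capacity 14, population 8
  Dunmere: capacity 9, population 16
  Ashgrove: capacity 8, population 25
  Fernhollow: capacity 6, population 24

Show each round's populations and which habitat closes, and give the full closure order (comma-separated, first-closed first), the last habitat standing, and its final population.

Round 1: Ashgrove=25 Dunmere=16 Fernhollow=24 Ironridge=8 → close Fernhollow (overflow 18)
  24÷3 = 8 each, +1 to first 0
Round 2: Ashgrove=33 Dunmere=24 Ironridge=16 → close Ashgrove (overflow 25)
  33÷2 = 16 each, +1 to first 1
Round 3: Dunmere=41 Ironridge=32 → close Dunmere (overflow 32)
  41÷1 = 41 each, +1 to first 0

Closure order: Fernhollow, Ashgrove, Dunmere
Last habitat: Ironridge with 73 animals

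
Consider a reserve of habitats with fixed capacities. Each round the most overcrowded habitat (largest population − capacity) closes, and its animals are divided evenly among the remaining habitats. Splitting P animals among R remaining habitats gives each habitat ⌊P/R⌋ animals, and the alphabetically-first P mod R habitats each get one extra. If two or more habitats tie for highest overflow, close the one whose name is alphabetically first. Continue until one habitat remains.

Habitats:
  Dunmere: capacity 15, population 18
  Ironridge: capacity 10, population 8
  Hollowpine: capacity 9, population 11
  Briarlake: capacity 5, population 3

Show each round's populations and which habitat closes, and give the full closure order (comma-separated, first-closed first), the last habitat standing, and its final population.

Closure order: Dunmere, Hollowpine, Briarlake
Last habitat: Ironridge with 40 animals

Round 1: Briarlake=3 Dunmere=18 Hollowpine=11 Ironridge=8 → close Dunmere (overflow 3)
  18÷3 = 6 each, +1 to first 0
Round 2: Briarlake=9 Hollowpine=17 Ironridge=14 → close Hollowpine (overflow 8)
  17÷2 = 8 each, +1 to first 1
Round 3: Briarlake=18 Ironridge=22 → close Briarlake (overflow 13)
  18÷1 = 18 each, +1 to first 0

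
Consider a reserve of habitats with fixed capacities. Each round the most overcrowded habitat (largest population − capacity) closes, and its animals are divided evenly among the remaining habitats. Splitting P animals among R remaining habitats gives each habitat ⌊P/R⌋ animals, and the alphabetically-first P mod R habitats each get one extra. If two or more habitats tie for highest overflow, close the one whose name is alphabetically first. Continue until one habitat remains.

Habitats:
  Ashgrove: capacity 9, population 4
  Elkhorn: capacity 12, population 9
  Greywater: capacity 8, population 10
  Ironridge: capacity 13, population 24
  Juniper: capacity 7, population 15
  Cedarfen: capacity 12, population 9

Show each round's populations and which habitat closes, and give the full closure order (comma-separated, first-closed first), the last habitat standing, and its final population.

Closure order: Ironridge, Juniper, Greywater, Cedarfen, Ashgrove
Last habitat: Elkhorn with 71 animals

Round 1: Ashgrove=4 Cedarfen=9 Elkhorn=9 Greywater=10 Ironridge=24 Juniper=15 → close Ironridge (overflow 11)
  24÷5 = 4 each, +1 to first 4
Round 2: Ashgrove=9 Cedarfen=14 Elkhorn=14 Greywater=15 Juniper=19 → close Juniper (overflow 12)
  19÷4 = 4 each, +1 to first 3
Round 3: Ashgrove=14 Cedarfen=19 Elkhorn=19 Greywater=19 → close Greywater (overflow 11)
  19÷3 = 6 each, +1 to first 1
Round 4: Ashgrove=21 Cedarfen=25 Elkhorn=25 → close Cedarfen (overflow 13)
  25÷2 = 12 each, +1 to first 1
Round 5: Ashgrove=34 Elkhorn=37 → close Ashgrove (overflow 25)
  34÷1 = 34 each, +1 to first 0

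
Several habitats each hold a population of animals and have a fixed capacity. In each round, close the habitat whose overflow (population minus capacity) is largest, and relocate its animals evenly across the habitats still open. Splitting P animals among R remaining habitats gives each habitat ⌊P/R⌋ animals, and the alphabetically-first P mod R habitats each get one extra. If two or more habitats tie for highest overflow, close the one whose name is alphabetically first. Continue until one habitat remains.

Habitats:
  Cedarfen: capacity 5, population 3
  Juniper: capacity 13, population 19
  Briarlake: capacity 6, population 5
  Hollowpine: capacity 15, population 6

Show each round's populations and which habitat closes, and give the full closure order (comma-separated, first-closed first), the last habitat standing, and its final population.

Closure order: Juniper, Briarlake, Cedarfen
Last habitat: Hollowpine with 33 animals

Round 1: Briarlake=5 Cedarfen=3 Hollowpine=6 Juniper=19 → close Juniper (overflow 6)
  19÷3 = 6 each, +1 to first 1
Round 2: Briarlake=12 Cedarfen=9 Hollowpine=12 → close Briarlake (overflow 6)
  12÷2 = 6 each, +1 to first 0
Round 3: Cedarfen=15 Hollowpine=18 → close Cedarfen (overflow 10)
  15÷1 = 15 each, +1 to first 0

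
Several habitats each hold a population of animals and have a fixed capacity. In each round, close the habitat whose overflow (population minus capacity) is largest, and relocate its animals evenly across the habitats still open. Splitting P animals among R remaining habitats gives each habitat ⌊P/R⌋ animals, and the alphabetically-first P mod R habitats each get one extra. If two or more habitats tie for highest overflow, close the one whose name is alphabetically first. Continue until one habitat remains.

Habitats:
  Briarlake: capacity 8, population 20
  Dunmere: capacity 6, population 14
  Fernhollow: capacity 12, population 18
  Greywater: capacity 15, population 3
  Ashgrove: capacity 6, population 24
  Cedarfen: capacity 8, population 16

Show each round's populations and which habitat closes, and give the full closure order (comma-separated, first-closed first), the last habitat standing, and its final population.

Closure order: Ashgrove, Briarlake, Cedarfen, Dunmere, Fernhollow
Last habitat: Greywater with 95 animals

Round 1: Ashgrove=24 Briarlake=20 Cedarfen=16 Dunmere=14 Fernhollow=18 Greywater=3 → close Ashgrove (overflow 18)
  24÷5 = 4 each, +1 to first 4
Round 2: Briarlake=25 Cedarfen=21 Dunmere=19 Fernhollow=23 Greywater=7 → close Briarlake (overflow 17)
  25÷4 = 6 each, +1 to first 1
Round 3: Cedarfen=28 Dunmere=25 Fernhollow=29 Greywater=13 → close Cedarfen (overflow 20)
  28÷3 = 9 each, +1 to first 1
Round 4: Dunmere=35 Fernhollow=38 Greywater=22 → close Dunmere (overflow 29)
  35÷2 = 17 each, +1 to first 1
Round 5: Fernhollow=56 Greywater=39 → close Fernhollow (overflow 44)
  56÷1 = 56 each, +1 to first 0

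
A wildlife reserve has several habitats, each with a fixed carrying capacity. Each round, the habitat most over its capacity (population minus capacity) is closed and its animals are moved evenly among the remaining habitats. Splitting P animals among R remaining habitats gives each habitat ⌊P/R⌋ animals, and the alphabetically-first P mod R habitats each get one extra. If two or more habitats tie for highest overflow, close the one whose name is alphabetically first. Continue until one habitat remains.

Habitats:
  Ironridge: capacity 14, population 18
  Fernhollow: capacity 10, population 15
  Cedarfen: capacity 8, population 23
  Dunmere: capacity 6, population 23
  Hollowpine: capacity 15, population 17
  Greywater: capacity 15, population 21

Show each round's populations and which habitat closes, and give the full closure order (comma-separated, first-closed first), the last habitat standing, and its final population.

Closure order: Dunmere, Cedarfen, Greywater, Fernhollow, Ironridge
Last habitat: Hollowpine with 117 animals

Round 1: Cedarfen=23 Dunmere=23 Fernhollow=15 Greywater=21 Hollowpine=17 Ironridge=18 → close Dunmere (overflow 17)
  23÷5 = 4 each, +1 to first 3
Round 2: Cedarfen=28 Fernhollow=20 Greywater=26 Hollowpine=21 Ironridge=22 → close Cedarfen (overflow 20)
  28÷4 = 7 each, +1 to first 0
Round 3: Fernhollow=27 Greywater=33 Hollowpine=28 Ironridge=29 → close Greywater (overflow 18)
  33÷3 = 11 each, +1 to first 0
Round 4: Fernhollow=38 Hollowpine=39 Ironridge=40 → close Fernhollow (overflow 28)
  38÷2 = 19 each, +1 to first 0
Round 5: Hollowpine=58 Ironridge=59 → close Ironridge (overflow 45)
  59÷1 = 59 each, +1 to first 0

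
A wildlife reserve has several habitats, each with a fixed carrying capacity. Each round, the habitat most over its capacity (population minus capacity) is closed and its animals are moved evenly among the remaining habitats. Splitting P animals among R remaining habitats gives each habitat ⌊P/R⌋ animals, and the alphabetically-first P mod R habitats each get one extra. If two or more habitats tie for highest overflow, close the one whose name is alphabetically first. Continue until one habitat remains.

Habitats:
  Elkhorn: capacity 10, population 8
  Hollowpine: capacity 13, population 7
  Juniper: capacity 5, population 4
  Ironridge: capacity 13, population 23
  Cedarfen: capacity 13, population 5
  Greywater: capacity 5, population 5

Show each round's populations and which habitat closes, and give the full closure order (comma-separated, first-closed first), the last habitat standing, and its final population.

Round 1: Cedarfen=5 Elkhorn=8 Greywater=5 Hollowpine=7 Ironridge=23 Juniper=4 → close Ironridge (overflow 10)
  23÷5 = 4 each, +1 to first 3
Round 2: Cedarfen=10 Elkhorn=13 Greywater=10 Hollowpine=11 Juniper=8 → close Greywater (overflow 5)
  10÷4 = 2 each, +1 to first 2
Round 3: Cedarfen=13 Elkhorn=16 Hollowpine=13 Juniper=10 → close Elkhorn (overflow 6)
  16÷3 = 5 each, +1 to first 1
Round 4: Cedarfen=19 Hollowpine=18 Juniper=15 → close Juniper (overflow 10)
  15÷2 = 7 each, +1 to first 1
Round 5: Cedarfen=27 Hollowpine=25 → close Cedarfen (overflow 14)
  27÷1 = 27 each, +1 to first 0

Closure order: Ironridge, Greywater, Elkhorn, Juniper, Cedarfen
Last habitat: Hollowpine with 52 animals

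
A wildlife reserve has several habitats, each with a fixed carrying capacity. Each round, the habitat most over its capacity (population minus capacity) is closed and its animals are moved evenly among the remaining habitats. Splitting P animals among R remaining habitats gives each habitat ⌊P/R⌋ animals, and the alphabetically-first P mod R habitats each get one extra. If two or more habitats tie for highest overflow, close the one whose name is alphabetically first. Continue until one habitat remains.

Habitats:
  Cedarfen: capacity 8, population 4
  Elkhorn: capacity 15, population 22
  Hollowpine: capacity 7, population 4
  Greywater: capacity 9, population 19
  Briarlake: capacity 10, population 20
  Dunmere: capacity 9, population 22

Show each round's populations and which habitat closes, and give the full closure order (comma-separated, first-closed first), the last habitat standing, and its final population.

Round 1: Briarlake=20 Cedarfen=4 Dunmere=22 Elkhorn=22 Greywater=19 Hollowpine=4 → close Dunmere (overflow 13)
  22÷5 = 4 each, +1 to first 2
Round 2: Briarlake=25 Cedarfen=9 Elkhorn=26 Greywater=23 Hollowpine=8 → close Briarlake (overflow 15)
  25÷4 = 6 each, +1 to first 1
Round 3: Cedarfen=16 Elkhorn=32 Greywater=29 Hollowpine=14 → close Greywater (overflow 20)
  29÷3 = 9 each, +1 to first 2
Round 4: Cedarfen=26 Elkhorn=42 Hollowpine=23 → close Elkhorn (overflow 27)
  42÷2 = 21 each, +1 to first 0
Round 5: Cedarfen=47 Hollowpine=44 → close Cedarfen (overflow 39)
  47÷1 = 47 each, +1 to first 0

Closure order: Dunmere, Briarlake, Greywater, Elkhorn, Cedarfen
Last habitat: Hollowpine with 91 animals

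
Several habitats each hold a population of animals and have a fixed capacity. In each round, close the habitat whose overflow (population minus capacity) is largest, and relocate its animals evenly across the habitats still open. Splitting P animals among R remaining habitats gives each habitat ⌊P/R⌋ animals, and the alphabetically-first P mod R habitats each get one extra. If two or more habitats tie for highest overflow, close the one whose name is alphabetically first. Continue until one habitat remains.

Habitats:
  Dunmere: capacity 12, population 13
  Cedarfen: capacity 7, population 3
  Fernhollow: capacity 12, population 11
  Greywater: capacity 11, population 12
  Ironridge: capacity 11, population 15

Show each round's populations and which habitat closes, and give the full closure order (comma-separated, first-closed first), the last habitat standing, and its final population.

Round 1: Cedarfen=3 Dunmere=13 Fernhollow=11 Greywater=12 Ironridge=15 → close Ironridge (overflow 4)
  15÷4 = 3 each, +1 to first 3
Round 2: Cedarfen=7 Dunmere=17 Fernhollow=15 Greywater=15 → close Dunmere (overflow 5)
  17÷3 = 5 each, +1 to first 2
Round 3: Cedarfen=13 Fernhollow=21 Greywater=20 → close Fernhollow (overflow 9)
  21÷2 = 10 each, +1 to first 1
Round 4: Cedarfen=24 Greywater=30 → close Greywater (overflow 19)
  30÷1 = 30 each, +1 to first 0

Closure order: Ironridge, Dunmere, Fernhollow, Greywater
Last habitat: Cedarfen with 54 animals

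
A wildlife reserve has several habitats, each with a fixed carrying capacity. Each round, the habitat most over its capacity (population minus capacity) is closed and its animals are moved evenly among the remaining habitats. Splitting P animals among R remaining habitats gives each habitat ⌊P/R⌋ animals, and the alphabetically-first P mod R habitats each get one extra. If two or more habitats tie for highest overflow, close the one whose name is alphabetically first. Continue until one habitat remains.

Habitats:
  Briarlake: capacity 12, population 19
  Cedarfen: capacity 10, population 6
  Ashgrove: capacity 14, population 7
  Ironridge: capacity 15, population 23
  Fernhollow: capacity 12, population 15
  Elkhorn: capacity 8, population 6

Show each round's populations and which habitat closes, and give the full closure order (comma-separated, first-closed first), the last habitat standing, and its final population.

Closure order: Ironridge, Briarlake, Fernhollow, Elkhorn, Cedarfen
Last habitat: Ashgrove with 76 animals

Round 1: Ashgrove=7 Briarlake=19 Cedarfen=6 Elkhorn=6 Fernhollow=15 Ironridge=23 → close Ironridge (overflow 8)
  23÷5 = 4 each, +1 to first 3
Round 2: Ashgrove=12 Briarlake=24 Cedarfen=11 Elkhorn=10 Fernhollow=19 → close Briarlake (overflow 12)
  24÷4 = 6 each, +1 to first 0
Round 3: Ashgrove=18 Cedarfen=17 Elkhorn=16 Fernhollow=25 → close Fernhollow (overflow 13)
  25÷3 = 8 each, +1 to first 1
Round 4: Ashgrove=27 Cedarfen=25 Elkhorn=24 → close Elkhorn (overflow 16)
  24÷2 = 12 each, +1 to first 0
Round 5: Ashgrove=39 Cedarfen=37 → close Cedarfen (overflow 27)
  37÷1 = 37 each, +1 to first 0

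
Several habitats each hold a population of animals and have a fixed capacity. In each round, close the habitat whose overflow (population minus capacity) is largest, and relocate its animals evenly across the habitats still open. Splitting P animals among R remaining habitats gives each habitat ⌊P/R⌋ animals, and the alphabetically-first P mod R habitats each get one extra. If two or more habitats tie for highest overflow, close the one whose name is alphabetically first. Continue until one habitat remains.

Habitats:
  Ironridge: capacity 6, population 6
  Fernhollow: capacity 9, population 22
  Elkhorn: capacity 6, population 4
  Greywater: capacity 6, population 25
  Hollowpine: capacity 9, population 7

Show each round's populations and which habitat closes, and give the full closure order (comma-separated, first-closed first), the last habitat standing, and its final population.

Closure order: Greywater, Fernhollow, Elkhorn, Ironridge
Last habitat: Hollowpine with 64 animals

Round 1: Elkhorn=4 Fernhollow=22 Greywater=25 Hollowpine=7 Ironridge=6 → close Greywater (overflow 19)
  25÷4 = 6 each, +1 to first 1
Round 2: Elkhorn=11 Fernhollow=28 Hollowpine=13 Ironridge=12 → close Fernhollow (overflow 19)
  28÷3 = 9 each, +1 to first 1
Round 3: Elkhorn=21 Hollowpine=22 Ironridge=21 → close Elkhorn (overflow 15)
  21÷2 = 10 each, +1 to first 1
Round 4: Hollowpine=33 Ironridge=31 → close Ironridge (overflow 25)
  31÷1 = 31 each, +1 to first 0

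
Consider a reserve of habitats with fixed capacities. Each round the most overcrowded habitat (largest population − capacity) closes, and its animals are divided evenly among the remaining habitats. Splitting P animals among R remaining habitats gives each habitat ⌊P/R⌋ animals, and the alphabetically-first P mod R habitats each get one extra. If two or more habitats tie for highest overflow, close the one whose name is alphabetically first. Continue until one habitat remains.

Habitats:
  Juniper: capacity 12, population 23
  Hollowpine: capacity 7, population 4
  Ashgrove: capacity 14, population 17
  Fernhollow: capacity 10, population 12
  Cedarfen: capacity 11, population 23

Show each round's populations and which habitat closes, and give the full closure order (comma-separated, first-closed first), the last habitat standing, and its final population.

Closure order: Cedarfen, Juniper, Ashgrove, Fernhollow
Last habitat: Hollowpine with 79 animals

Round 1: Ashgrove=17 Cedarfen=23 Fernhollow=12 Hollowpine=4 Juniper=23 → close Cedarfen (overflow 12)
  23÷4 = 5 each, +1 to first 3
Round 2: Ashgrove=23 Fernhollow=18 Hollowpine=10 Juniper=28 → close Juniper (overflow 16)
  28÷3 = 9 each, +1 to first 1
Round 3: Ashgrove=33 Fernhollow=27 Hollowpine=19 → close Ashgrove (overflow 19)
  33÷2 = 16 each, +1 to first 1
Round 4: Fernhollow=44 Hollowpine=35 → close Fernhollow (overflow 34)
  44÷1 = 44 each, +1 to first 0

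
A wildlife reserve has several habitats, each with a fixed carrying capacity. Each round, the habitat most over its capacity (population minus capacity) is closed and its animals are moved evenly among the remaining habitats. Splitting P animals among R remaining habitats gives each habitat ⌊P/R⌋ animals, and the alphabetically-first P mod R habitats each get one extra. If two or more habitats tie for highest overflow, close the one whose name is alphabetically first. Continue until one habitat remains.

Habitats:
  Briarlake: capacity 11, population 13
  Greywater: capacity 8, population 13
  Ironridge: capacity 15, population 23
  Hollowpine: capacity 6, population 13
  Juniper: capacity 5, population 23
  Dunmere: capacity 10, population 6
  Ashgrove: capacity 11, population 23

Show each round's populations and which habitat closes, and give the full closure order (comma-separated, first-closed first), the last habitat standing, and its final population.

Round 1: Ashgrove=23 Briarlake=13 Dunmere=6 Greywater=13 Hollowpine=13 Ironridge=23 Juniper=23 → close Juniper (overflow 18)
  23÷6 = 3 each, +1 to first 5
Round 2: Ashgrove=27 Briarlake=17 Dunmere=10 Greywater=17 Hollowpine=17 Ironridge=26 → close Ashgrove (overflow 16)
  27÷5 = 5 each, +1 to first 2
Round 3: Briarlake=23 Dunmere=16 Greywater=22 Hollowpine=22 Ironridge=31 → close Hollowpine (overflow 16)
  22÷4 = 5 each, +1 to first 2
Round 4: Briarlake=29 Dunmere=22 Greywater=27 Ironridge=36 → close Ironridge (overflow 21)
  36÷3 = 12 each, +1 to first 0
Round 5: Briarlake=41 Dunmere=34 Greywater=39 → close Greywater (overflow 31)
  39÷2 = 19 each, +1 to first 1
Round 6: Briarlake=61 Dunmere=53 → close Briarlake (overflow 50)
  61÷1 = 61 each, +1 to first 0

Closure order: Juniper, Ashgrove, Hollowpine, Ironridge, Greywater, Briarlake
Last habitat: Dunmere with 114 animals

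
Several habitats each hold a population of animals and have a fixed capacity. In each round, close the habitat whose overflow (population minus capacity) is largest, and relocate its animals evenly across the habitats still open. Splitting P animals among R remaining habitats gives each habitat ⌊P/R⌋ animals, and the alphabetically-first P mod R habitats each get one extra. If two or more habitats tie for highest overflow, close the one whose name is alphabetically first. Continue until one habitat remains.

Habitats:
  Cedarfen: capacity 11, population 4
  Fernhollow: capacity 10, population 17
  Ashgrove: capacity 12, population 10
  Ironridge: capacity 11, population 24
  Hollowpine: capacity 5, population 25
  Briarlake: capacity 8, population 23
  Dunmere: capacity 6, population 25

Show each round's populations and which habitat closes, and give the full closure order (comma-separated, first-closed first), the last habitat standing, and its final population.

Round 1: Ashgrove=10 Briarlake=23 Cedarfen=4 Dunmere=25 Fernhollow=17 Hollowpine=25 Ironridge=24 → close Hollowpine (overflow 20)
  25÷6 = 4 each, +1 to first 1
Round 2: Ashgrove=15 Briarlake=27 Cedarfen=8 Dunmere=29 Fernhollow=21 Ironridge=28 → close Dunmere (overflow 23)
  29÷5 = 5 each, +1 to first 4
Round 3: Ashgrove=21 Briarlake=33 Cedarfen=14 Fernhollow=27 Ironridge=33 → close Briarlake (overflow 25)
  33÷4 = 8 each, +1 to first 1
Round 4: Ashgrove=30 Cedarfen=22 Fernhollow=35 Ironridge=41 → close Ironridge (overflow 30)
  41÷3 = 13 each, +1 to first 2
Round 5: Ashgrove=44 Cedarfen=36 Fernhollow=48 → close Fernhollow (overflow 38)
  48÷2 = 24 each, +1 to first 0
Round 6: Ashgrove=68 Cedarfen=60 → close Ashgrove (overflow 56)
  68÷1 = 68 each, +1 to first 0

Closure order: Hollowpine, Dunmere, Briarlake, Ironridge, Fernhollow, Ashgrove
Last habitat: Cedarfen with 128 animals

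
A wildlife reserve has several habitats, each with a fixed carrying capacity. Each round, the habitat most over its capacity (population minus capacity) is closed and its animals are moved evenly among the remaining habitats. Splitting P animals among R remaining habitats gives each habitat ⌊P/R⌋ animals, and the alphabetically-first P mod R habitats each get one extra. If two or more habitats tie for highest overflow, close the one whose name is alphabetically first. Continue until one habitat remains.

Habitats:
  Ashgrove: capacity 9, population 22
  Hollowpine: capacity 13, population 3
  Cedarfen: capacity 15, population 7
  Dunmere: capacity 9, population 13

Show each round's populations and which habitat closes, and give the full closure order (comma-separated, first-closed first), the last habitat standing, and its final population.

Closure order: Ashgrove, Dunmere, Cedarfen
Last habitat: Hollowpine with 45 animals

Round 1: Ashgrove=22 Cedarfen=7 Dunmere=13 Hollowpine=3 → close Ashgrove (overflow 13)
  22÷3 = 7 each, +1 to first 1
Round 2: Cedarfen=15 Dunmere=20 Hollowpine=10 → close Dunmere (overflow 11)
  20÷2 = 10 each, +1 to first 0
Round 3: Cedarfen=25 Hollowpine=20 → close Cedarfen (overflow 10)
  25÷1 = 25 each, +1 to first 0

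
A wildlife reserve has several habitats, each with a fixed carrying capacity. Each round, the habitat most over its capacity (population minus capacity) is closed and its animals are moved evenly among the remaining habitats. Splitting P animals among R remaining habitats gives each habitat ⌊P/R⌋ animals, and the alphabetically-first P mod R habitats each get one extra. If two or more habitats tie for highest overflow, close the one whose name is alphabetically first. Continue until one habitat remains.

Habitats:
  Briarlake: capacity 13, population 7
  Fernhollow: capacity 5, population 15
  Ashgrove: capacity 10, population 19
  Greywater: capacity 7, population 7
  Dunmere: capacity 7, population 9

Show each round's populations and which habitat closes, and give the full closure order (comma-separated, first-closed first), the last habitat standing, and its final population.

Round 1: Ashgrove=19 Briarlake=7 Dunmere=9 Fernhollow=15 Greywater=7 → close Fernhollow (overflow 10)
  15÷4 = 3 each, +1 to first 3
Round 2: Ashgrove=23 Briarlake=11 Dunmere=13 Greywater=10 → close Ashgrove (overflow 13)
  23÷3 = 7 each, +1 to first 2
Round 3: Briarlake=19 Dunmere=21 Greywater=17 → close Dunmere (overflow 14)
  21÷2 = 10 each, +1 to first 1
Round 4: Briarlake=30 Greywater=27 → close Greywater (overflow 20)
  27÷1 = 27 each, +1 to first 0

Closure order: Fernhollow, Ashgrove, Dunmere, Greywater
Last habitat: Briarlake with 57 animals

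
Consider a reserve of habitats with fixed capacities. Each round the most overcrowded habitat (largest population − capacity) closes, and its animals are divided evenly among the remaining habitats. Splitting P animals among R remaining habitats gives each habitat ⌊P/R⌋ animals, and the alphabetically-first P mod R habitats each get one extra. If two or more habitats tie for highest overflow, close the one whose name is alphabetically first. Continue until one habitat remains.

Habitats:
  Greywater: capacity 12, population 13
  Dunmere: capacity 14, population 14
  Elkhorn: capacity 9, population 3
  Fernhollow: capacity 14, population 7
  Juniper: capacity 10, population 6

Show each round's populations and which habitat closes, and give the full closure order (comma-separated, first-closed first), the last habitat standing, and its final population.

Round 1: Dunmere=14 Elkhorn=3 Fernhollow=7 Greywater=13 Juniper=6 → close Greywater (overflow 1)
  13÷4 = 3 each, +1 to first 1
Round 2: Dunmere=18 Elkhorn=6 Fernhollow=10 Juniper=9 → close Dunmere (overflow 4)
  18÷3 = 6 each, +1 to first 0
Round 3: Elkhorn=12 Fernhollow=16 Juniper=15 → close Juniper (overflow 5)
  15÷2 = 7 each, +1 to first 1
Round 4: Elkhorn=20 Fernhollow=23 → close Elkhorn (overflow 11)
  20÷1 = 20 each, +1 to first 0

Closure order: Greywater, Dunmere, Juniper, Elkhorn
Last habitat: Fernhollow with 43 animals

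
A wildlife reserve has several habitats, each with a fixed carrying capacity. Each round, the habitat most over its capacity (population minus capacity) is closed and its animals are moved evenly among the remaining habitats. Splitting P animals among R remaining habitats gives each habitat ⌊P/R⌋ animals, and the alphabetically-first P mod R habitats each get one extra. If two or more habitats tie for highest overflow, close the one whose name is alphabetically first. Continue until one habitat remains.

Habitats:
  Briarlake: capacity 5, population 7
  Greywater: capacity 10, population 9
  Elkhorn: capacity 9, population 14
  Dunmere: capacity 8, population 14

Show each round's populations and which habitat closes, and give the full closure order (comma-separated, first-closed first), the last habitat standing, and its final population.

Round 1: Briarlake=7 Dunmere=14 Elkhorn=14 Greywater=9 → close Dunmere (overflow 6)
  14÷3 = 4 each, +1 to first 2
Round 2: Briarlake=12 Elkhorn=19 Greywater=13 → close Elkhorn (overflow 10)
  19÷2 = 9 each, +1 to first 1
Round 3: Briarlake=22 Greywater=22 → close Briarlake (overflow 17)
  22÷1 = 22 each, +1 to first 0

Closure order: Dunmere, Elkhorn, Briarlake
Last habitat: Greywater with 44 animals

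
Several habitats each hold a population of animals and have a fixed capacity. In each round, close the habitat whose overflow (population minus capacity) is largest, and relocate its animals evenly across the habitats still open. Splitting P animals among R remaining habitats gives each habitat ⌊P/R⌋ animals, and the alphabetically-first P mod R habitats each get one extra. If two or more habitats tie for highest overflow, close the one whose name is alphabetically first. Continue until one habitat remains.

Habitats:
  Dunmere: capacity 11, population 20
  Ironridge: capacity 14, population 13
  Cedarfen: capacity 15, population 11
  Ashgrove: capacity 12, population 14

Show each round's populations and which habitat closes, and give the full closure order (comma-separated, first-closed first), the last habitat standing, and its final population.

Round 1: Ashgrove=14 Cedarfen=11 Dunmere=20 Ironridge=13 → close Dunmere (overflow 9)
  20÷3 = 6 each, +1 to first 2
Round 2: Ashgrove=21 Cedarfen=18 Ironridge=19 → close Ashgrove (overflow 9)
  21÷2 = 10 each, +1 to first 1
Round 3: Cedarfen=29 Ironridge=29 → close Ironridge (overflow 15)
  29÷1 = 29 each, +1 to first 0

Closure order: Dunmere, Ashgrove, Ironridge
Last habitat: Cedarfen with 58 animals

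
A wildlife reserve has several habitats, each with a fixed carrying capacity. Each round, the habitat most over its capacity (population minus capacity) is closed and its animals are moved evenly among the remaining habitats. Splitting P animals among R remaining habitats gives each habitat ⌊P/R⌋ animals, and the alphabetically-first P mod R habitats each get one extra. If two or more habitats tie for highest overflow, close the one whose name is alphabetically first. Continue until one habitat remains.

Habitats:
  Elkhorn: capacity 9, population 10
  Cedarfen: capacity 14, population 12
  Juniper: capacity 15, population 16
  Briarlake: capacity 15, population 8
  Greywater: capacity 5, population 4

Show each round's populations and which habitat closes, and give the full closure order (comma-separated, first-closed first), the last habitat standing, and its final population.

Round 1: Briarlake=8 Cedarfen=12 Elkhorn=10 Greywater=4 Juniper=16 → close Elkhorn (overflow 1)
  10÷4 = 2 each, +1 to first 2
Round 2: Briarlake=11 Cedarfen=15 Greywater=6 Juniper=18 → close Juniper (overflow 3)
  18÷3 = 6 each, +1 to first 0
Round 3: Briarlake=17 Cedarfen=21 Greywater=12 → close Cedarfen (overflow 7)
  21÷2 = 10 each, +1 to first 1
Round 4: Briarlake=28 Greywater=22 → close Greywater (overflow 17)
  22÷1 = 22 each, +1 to first 0

Closure order: Elkhorn, Juniper, Cedarfen, Greywater
Last habitat: Briarlake with 50 animals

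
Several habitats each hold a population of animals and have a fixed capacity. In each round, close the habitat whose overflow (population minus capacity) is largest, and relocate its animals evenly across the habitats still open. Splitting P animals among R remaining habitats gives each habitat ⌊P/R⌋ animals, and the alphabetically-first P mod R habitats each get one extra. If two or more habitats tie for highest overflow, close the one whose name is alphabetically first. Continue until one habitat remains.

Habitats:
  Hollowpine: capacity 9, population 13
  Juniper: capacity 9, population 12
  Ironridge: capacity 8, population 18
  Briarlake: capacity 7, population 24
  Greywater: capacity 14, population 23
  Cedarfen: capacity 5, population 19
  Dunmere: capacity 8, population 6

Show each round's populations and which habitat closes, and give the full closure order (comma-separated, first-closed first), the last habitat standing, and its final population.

Round 1: Briarlake=24 Cedarfen=19 Dunmere=6 Greywater=23 Hollowpine=13 Ironridge=18 Juniper=12 → close Briarlake (overflow 17)
  24÷6 = 4 each, +1 to first 0
Round 2: Cedarfen=23 Dunmere=10 Greywater=27 Hollowpine=17 Ironridge=22 Juniper=16 → close Cedarfen (overflow 18)
  23÷5 = 4 each, +1 to first 3
Round 3: Dunmere=15 Greywater=32 Hollowpine=22 Ironridge=26 Juniper=20 → close Greywater (overflow 18)
  32÷4 = 8 each, +1 to first 0
Round 4: Dunmere=23 Hollowpine=30 Ironridge=34 Juniper=28 → close Ironridge (overflow 26)
  34÷3 = 11 each, +1 to first 1
Round 5: Dunmere=35 Hollowpine=41 Juniper=39 → close Hollowpine (overflow 32)
  41÷2 = 20 each, +1 to first 1
Round 6: Dunmere=56 Juniper=59 → close Juniper (overflow 50)
  59÷1 = 59 each, +1 to first 0

Closure order: Briarlake, Cedarfen, Greywater, Ironridge, Hollowpine, Juniper
Last habitat: Dunmere with 115 animals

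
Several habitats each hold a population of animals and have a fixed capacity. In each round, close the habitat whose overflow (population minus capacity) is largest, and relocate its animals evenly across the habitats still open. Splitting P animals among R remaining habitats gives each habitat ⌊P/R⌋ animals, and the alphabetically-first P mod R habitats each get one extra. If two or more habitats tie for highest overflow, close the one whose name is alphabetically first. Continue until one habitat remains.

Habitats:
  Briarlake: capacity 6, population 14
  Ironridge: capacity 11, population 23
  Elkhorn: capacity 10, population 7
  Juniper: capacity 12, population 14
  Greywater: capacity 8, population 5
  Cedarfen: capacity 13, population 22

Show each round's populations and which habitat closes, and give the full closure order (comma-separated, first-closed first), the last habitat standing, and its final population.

Round 1: Briarlake=14 Cedarfen=22 Elkhorn=7 Greywater=5 Ironridge=23 Juniper=14 → close Ironridge (overflow 12)
  23÷5 = 4 each, +1 to first 3
Round 2: Briarlake=19 Cedarfen=27 Elkhorn=12 Greywater=9 Juniper=18 → close Cedarfen (overflow 14)
  27÷4 = 6 each, +1 to first 3
Round 3: Briarlake=26 Elkhorn=19 Greywater=16 Juniper=24 → close Briarlake (overflow 20)
  26÷3 = 8 each, +1 to first 2
Round 4: Elkhorn=28 Greywater=25 Juniper=32 → close Juniper (overflow 20)
  32÷2 = 16 each, +1 to first 0
Round 5: Elkhorn=44 Greywater=41 → close Elkhorn (overflow 34)
  44÷1 = 44 each, +1 to first 0

Closure order: Ironridge, Cedarfen, Briarlake, Juniper, Elkhorn
Last habitat: Greywater with 85 animals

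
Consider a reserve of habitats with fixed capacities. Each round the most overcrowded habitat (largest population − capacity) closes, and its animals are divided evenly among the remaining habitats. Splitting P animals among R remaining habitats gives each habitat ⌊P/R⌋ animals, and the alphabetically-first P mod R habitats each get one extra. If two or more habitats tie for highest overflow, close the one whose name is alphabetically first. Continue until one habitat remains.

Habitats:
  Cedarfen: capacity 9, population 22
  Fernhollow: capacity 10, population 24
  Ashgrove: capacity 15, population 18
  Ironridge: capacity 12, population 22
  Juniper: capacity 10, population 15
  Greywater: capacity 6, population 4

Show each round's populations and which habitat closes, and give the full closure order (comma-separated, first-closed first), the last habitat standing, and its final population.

Closure order: Fernhollow, Cedarfen, Ironridge, Ashgrove, Juniper
Last habitat: Greywater with 105 animals

Round 1: Ashgrove=18 Cedarfen=22 Fernhollow=24 Greywater=4 Ironridge=22 Juniper=15 → close Fernhollow (overflow 14)
  24÷5 = 4 each, +1 to first 4
Round 2: Ashgrove=23 Cedarfen=27 Greywater=9 Ironridge=27 Juniper=19 → close Cedarfen (overflow 18)
  27÷4 = 6 each, +1 to first 3
Round 3: Ashgrove=30 Greywater=16 Ironridge=34 Juniper=25 → close Ironridge (overflow 22)
  34÷3 = 11 each, +1 to first 1
Round 4: Ashgrove=42 Greywater=27 Juniper=36 → close Ashgrove (overflow 27)
  42÷2 = 21 each, +1 to first 0
Round 5: Greywater=48 Juniper=57 → close Juniper (overflow 47)
  57÷1 = 57 each, +1 to first 0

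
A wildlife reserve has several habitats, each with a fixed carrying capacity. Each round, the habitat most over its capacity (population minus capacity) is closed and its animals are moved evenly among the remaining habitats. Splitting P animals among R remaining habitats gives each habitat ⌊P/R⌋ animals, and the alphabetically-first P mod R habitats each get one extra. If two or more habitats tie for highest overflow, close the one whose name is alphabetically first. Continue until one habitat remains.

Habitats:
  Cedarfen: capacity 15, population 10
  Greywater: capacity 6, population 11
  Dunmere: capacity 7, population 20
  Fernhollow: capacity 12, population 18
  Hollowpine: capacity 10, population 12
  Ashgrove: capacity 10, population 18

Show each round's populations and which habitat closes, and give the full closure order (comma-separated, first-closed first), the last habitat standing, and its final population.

Round 1: Ashgrove=18 Cedarfen=10 Dunmere=20 Fernhollow=18 Greywater=11 Hollowpine=12 → close Dunmere (overflow 13)
  20÷5 = 4 each, +1 to first 0
Round 2: Ashgrove=22 Cedarfen=14 Fernhollow=22 Greywater=15 Hollowpine=16 → close Ashgrove (overflow 12)
  22÷4 = 5 each, +1 to first 2
Round 3: Cedarfen=20 Fernhollow=28 Greywater=20 Hollowpine=21 → close Fernhollow (overflow 16)
  28÷3 = 9 each, +1 to first 1
Round 4: Cedarfen=30 Greywater=29 Hollowpine=30 → close Greywater (overflow 23)
  29÷2 = 14 each, +1 to first 1
Round 5: Cedarfen=45 Hollowpine=44 → close Hollowpine (overflow 34)
  44÷1 = 44 each, +1 to first 0

Closure order: Dunmere, Ashgrove, Fernhollow, Greywater, Hollowpine
Last habitat: Cedarfen with 89 animals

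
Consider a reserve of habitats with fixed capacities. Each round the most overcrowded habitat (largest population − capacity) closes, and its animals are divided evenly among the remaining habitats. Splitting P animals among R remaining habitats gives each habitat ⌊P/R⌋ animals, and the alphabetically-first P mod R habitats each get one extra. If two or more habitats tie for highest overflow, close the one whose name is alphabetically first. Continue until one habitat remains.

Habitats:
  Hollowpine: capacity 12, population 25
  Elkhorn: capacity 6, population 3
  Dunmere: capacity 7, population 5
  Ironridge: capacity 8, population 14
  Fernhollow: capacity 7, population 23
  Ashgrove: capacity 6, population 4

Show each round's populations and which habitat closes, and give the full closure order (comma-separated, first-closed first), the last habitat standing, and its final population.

Closure order: Fernhollow, Hollowpine, Ironridge, Ashgrove, Dunmere
Last habitat: Elkhorn with 74 animals

Round 1: Ashgrove=4 Dunmere=5 Elkhorn=3 Fernhollow=23 Hollowpine=25 Ironridge=14 → close Fernhollow (overflow 16)
  23÷5 = 4 each, +1 to first 3
Round 2: Ashgrove=9 Dunmere=10 Elkhorn=8 Hollowpine=29 Ironridge=18 → close Hollowpine (overflow 17)
  29÷4 = 7 each, +1 to first 1
Round 3: Ashgrove=17 Dunmere=17 Elkhorn=15 Ironridge=25 → close Ironridge (overflow 17)
  25÷3 = 8 each, +1 to first 1
Round 4: Ashgrove=26 Dunmere=25 Elkhorn=23 → close Ashgrove (overflow 20)
  26÷2 = 13 each, +1 to first 0
Round 5: Dunmere=38 Elkhorn=36 → close Dunmere (overflow 31)
  38÷1 = 38 each, +1 to first 0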